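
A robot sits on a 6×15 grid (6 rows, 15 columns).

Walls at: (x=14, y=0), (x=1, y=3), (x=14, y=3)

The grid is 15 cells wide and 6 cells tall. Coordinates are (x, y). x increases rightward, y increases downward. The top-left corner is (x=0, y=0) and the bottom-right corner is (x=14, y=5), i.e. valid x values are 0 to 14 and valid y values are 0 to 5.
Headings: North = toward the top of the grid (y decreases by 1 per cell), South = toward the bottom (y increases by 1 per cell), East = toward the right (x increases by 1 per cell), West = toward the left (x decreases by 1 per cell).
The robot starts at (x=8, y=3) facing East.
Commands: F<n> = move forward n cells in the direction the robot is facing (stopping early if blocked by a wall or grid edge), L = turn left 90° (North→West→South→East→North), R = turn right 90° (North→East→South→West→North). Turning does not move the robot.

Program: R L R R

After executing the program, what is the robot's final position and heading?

Answer: Final position: (x=8, y=3), facing West

Derivation:
Start: (x=8, y=3), facing East
  R: turn right, now facing South
  L: turn left, now facing East
  R: turn right, now facing South
  R: turn right, now facing West
Final: (x=8, y=3), facing West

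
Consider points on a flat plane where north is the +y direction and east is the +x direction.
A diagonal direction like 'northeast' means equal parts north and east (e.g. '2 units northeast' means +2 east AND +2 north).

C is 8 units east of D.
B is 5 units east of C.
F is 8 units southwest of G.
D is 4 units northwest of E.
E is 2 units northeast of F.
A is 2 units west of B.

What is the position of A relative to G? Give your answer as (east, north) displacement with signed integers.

Place G at the origin (east=0, north=0).
  F is 8 units southwest of G: delta (east=-8, north=-8); F at (east=-8, north=-8).
  E is 2 units northeast of F: delta (east=+2, north=+2); E at (east=-6, north=-6).
  D is 4 units northwest of E: delta (east=-4, north=+4); D at (east=-10, north=-2).
  C is 8 units east of D: delta (east=+8, north=+0); C at (east=-2, north=-2).
  B is 5 units east of C: delta (east=+5, north=+0); B at (east=3, north=-2).
  A is 2 units west of B: delta (east=-2, north=+0); A at (east=1, north=-2).
Therefore A relative to G: (east=1, north=-2).

Answer: A is at (east=1, north=-2) relative to G.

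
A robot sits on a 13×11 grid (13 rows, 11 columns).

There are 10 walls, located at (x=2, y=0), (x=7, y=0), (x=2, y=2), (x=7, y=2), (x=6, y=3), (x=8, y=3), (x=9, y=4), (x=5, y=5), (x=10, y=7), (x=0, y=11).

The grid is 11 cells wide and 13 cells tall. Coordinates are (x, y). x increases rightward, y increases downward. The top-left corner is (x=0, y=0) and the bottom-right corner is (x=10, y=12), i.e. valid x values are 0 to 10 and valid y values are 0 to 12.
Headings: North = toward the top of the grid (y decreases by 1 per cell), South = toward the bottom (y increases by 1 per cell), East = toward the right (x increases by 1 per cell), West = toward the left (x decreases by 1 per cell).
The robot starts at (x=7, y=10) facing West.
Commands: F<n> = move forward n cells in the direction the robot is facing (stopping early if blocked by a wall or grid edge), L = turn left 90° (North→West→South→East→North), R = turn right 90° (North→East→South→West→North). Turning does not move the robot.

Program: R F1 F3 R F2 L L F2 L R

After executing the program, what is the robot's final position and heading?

Start: (x=7, y=10), facing West
  R: turn right, now facing North
  F1: move forward 1, now at (x=7, y=9)
  F3: move forward 3, now at (x=7, y=6)
  R: turn right, now facing East
  F2: move forward 2, now at (x=9, y=6)
  L: turn left, now facing North
  L: turn left, now facing West
  F2: move forward 2, now at (x=7, y=6)
  L: turn left, now facing South
  R: turn right, now facing West
Final: (x=7, y=6), facing West

Answer: Final position: (x=7, y=6), facing West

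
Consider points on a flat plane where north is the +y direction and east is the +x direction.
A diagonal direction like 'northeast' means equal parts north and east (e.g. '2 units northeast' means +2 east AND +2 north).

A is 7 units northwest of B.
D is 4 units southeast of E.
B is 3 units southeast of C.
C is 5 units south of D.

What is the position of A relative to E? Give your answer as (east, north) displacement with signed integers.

Answer: A is at (east=0, north=-5) relative to E.

Derivation:
Place E at the origin (east=0, north=0).
  D is 4 units southeast of E: delta (east=+4, north=-4); D at (east=4, north=-4).
  C is 5 units south of D: delta (east=+0, north=-5); C at (east=4, north=-9).
  B is 3 units southeast of C: delta (east=+3, north=-3); B at (east=7, north=-12).
  A is 7 units northwest of B: delta (east=-7, north=+7); A at (east=0, north=-5).
Therefore A relative to E: (east=0, north=-5).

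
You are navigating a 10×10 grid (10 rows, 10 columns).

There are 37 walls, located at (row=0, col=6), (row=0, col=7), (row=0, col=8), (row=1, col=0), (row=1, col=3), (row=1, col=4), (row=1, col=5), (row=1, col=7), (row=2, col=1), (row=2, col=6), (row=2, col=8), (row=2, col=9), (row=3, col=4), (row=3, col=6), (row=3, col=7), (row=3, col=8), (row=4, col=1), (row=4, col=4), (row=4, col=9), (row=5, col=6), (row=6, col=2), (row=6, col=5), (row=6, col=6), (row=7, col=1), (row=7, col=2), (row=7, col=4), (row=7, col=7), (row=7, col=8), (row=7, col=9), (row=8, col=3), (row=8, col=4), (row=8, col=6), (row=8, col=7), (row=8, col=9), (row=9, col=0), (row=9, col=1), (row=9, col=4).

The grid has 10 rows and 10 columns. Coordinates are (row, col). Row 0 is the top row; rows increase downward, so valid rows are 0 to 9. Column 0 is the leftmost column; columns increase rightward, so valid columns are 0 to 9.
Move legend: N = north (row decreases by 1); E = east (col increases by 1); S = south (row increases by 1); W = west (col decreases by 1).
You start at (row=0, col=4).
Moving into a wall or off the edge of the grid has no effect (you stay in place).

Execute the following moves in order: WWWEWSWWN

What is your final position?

Start: (row=0, col=4)
  W (west): (row=0, col=4) -> (row=0, col=3)
  W (west): (row=0, col=3) -> (row=0, col=2)
  W (west): (row=0, col=2) -> (row=0, col=1)
  E (east): (row=0, col=1) -> (row=0, col=2)
  W (west): (row=0, col=2) -> (row=0, col=1)
  S (south): (row=0, col=1) -> (row=1, col=1)
  W (west): blocked, stay at (row=1, col=1)
  W (west): blocked, stay at (row=1, col=1)
  N (north): (row=1, col=1) -> (row=0, col=1)
Final: (row=0, col=1)

Answer: Final position: (row=0, col=1)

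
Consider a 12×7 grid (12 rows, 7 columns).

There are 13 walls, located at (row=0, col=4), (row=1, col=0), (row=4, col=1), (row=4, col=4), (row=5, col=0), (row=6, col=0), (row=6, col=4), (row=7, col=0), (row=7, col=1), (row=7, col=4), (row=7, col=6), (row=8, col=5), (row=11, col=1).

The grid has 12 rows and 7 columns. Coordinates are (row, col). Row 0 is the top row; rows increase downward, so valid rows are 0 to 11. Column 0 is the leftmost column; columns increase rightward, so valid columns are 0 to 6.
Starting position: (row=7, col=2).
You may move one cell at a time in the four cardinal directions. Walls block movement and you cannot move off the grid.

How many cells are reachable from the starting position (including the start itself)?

Answer: Reachable cells: 71

Derivation:
BFS flood-fill from (row=7, col=2):
  Distance 0: (row=7, col=2)
  Distance 1: (row=6, col=2), (row=7, col=3), (row=8, col=2)
  Distance 2: (row=5, col=2), (row=6, col=1), (row=6, col=3), (row=8, col=1), (row=8, col=3), (row=9, col=2)
  Distance 3: (row=4, col=2), (row=5, col=1), (row=5, col=3), (row=8, col=0), (row=8, col=4), (row=9, col=1), (row=9, col=3), (row=10, col=2)
  Distance 4: (row=3, col=2), (row=4, col=3), (row=5, col=4), (row=9, col=0), (row=9, col=4), (row=10, col=1), (row=10, col=3), (row=11, col=2)
  Distance 5: (row=2, col=2), (row=3, col=1), (row=3, col=3), (row=5, col=5), (row=9, col=5), (row=10, col=0), (row=10, col=4), (row=11, col=3)
  Distance 6: (row=1, col=2), (row=2, col=1), (row=2, col=3), (row=3, col=0), (row=3, col=4), (row=4, col=5), (row=5, col=6), (row=6, col=5), (row=9, col=6), (row=10, col=5), (row=11, col=0), (row=11, col=4)
  Distance 7: (row=0, col=2), (row=1, col=1), (row=1, col=3), (row=2, col=0), (row=2, col=4), (row=3, col=5), (row=4, col=0), (row=4, col=6), (row=6, col=6), (row=7, col=5), (row=8, col=6), (row=10, col=6), (row=11, col=5)
  Distance 8: (row=0, col=1), (row=0, col=3), (row=1, col=4), (row=2, col=5), (row=3, col=6), (row=11, col=6)
  Distance 9: (row=0, col=0), (row=1, col=5), (row=2, col=6)
  Distance 10: (row=0, col=5), (row=1, col=6)
  Distance 11: (row=0, col=6)
Total reachable: 71 (grid has 71 open cells total)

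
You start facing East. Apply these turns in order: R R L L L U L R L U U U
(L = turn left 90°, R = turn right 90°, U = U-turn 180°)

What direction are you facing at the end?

Start: East
  R (right (90° clockwise)) -> South
  R (right (90° clockwise)) -> West
  L (left (90° counter-clockwise)) -> South
  L (left (90° counter-clockwise)) -> East
  L (left (90° counter-clockwise)) -> North
  U (U-turn (180°)) -> South
  L (left (90° counter-clockwise)) -> East
  R (right (90° clockwise)) -> South
  L (left (90° counter-clockwise)) -> East
  U (U-turn (180°)) -> West
  U (U-turn (180°)) -> East
  U (U-turn (180°)) -> West
Final: West

Answer: Final heading: West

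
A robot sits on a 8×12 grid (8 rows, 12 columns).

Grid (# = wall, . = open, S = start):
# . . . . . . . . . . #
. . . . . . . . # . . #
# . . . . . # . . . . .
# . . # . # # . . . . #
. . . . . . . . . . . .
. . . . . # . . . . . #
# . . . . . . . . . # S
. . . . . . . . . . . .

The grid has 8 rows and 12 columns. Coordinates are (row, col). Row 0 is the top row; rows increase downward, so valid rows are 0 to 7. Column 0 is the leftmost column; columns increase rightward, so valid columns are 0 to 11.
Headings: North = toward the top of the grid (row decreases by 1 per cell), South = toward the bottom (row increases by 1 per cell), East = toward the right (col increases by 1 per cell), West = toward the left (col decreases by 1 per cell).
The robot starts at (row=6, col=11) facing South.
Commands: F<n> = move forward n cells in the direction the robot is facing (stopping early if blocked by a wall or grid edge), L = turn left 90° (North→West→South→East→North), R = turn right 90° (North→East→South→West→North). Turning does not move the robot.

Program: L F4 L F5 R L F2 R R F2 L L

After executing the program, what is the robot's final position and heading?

Start: (row=6, col=11), facing South
  L: turn left, now facing East
  F4: move forward 0/4 (blocked), now at (row=6, col=11)
  L: turn left, now facing North
  F5: move forward 0/5 (blocked), now at (row=6, col=11)
  R: turn right, now facing East
  L: turn left, now facing North
  F2: move forward 0/2 (blocked), now at (row=6, col=11)
  R: turn right, now facing East
  R: turn right, now facing South
  F2: move forward 1/2 (blocked), now at (row=7, col=11)
  L: turn left, now facing East
  L: turn left, now facing North
Final: (row=7, col=11), facing North

Answer: Final position: (row=7, col=11), facing North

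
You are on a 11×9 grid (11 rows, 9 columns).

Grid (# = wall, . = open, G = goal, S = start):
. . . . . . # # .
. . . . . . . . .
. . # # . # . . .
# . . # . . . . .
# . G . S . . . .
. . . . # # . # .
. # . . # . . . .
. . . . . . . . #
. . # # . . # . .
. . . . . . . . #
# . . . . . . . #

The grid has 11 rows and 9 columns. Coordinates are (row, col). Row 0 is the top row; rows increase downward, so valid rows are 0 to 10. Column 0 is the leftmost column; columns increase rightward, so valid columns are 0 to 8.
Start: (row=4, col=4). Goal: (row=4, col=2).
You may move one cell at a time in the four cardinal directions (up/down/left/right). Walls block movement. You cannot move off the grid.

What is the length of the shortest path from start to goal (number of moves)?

BFS from (row=4, col=4) until reaching (row=4, col=2):
  Distance 0: (row=4, col=4)
  Distance 1: (row=3, col=4), (row=4, col=3), (row=4, col=5)
  Distance 2: (row=2, col=4), (row=3, col=5), (row=4, col=2), (row=4, col=6), (row=5, col=3)  <- goal reached here
One shortest path (2 moves): (row=4, col=4) -> (row=4, col=3) -> (row=4, col=2)

Answer: Shortest path length: 2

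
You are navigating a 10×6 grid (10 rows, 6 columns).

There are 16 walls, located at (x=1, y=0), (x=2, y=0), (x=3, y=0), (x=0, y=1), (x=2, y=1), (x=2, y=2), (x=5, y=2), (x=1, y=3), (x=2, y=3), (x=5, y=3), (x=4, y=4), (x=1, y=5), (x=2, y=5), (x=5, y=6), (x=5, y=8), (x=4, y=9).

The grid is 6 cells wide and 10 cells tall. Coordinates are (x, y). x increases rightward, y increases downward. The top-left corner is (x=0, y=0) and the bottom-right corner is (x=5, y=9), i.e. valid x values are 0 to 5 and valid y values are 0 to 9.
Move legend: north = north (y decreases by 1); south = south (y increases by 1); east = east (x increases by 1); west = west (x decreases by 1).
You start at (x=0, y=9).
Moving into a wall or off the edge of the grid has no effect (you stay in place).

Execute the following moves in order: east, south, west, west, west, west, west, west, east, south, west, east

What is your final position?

Answer: Final position: (x=1, y=9)

Derivation:
Start: (x=0, y=9)
  east (east): (x=0, y=9) -> (x=1, y=9)
  south (south): blocked, stay at (x=1, y=9)
  west (west): (x=1, y=9) -> (x=0, y=9)
  [×5]west (west): blocked, stay at (x=0, y=9)
  east (east): (x=0, y=9) -> (x=1, y=9)
  south (south): blocked, stay at (x=1, y=9)
  west (west): (x=1, y=9) -> (x=0, y=9)
  east (east): (x=0, y=9) -> (x=1, y=9)
Final: (x=1, y=9)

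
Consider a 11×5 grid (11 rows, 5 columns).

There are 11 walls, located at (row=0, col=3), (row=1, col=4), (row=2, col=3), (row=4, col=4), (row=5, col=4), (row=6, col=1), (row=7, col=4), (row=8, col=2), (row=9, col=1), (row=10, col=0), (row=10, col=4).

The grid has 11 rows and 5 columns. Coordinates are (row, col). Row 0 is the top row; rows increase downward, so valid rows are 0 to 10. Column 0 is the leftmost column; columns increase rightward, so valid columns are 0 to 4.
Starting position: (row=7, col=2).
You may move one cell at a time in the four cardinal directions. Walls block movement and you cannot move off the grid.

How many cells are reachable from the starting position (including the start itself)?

Answer: Reachable cells: 43

Derivation:
BFS flood-fill from (row=7, col=2):
  Distance 0: (row=7, col=2)
  Distance 1: (row=6, col=2), (row=7, col=1), (row=7, col=3)
  Distance 2: (row=5, col=2), (row=6, col=3), (row=7, col=0), (row=8, col=1), (row=8, col=3)
  Distance 3: (row=4, col=2), (row=5, col=1), (row=5, col=3), (row=6, col=0), (row=6, col=4), (row=8, col=0), (row=8, col=4), (row=9, col=3)
  Distance 4: (row=3, col=2), (row=4, col=1), (row=4, col=3), (row=5, col=0), (row=9, col=0), (row=9, col=2), (row=9, col=4), (row=10, col=3)
  Distance 5: (row=2, col=2), (row=3, col=1), (row=3, col=3), (row=4, col=0), (row=10, col=2)
  Distance 6: (row=1, col=2), (row=2, col=1), (row=3, col=0), (row=3, col=4), (row=10, col=1)
  Distance 7: (row=0, col=2), (row=1, col=1), (row=1, col=3), (row=2, col=0), (row=2, col=4)
  Distance 8: (row=0, col=1), (row=1, col=0)
  Distance 9: (row=0, col=0)
Total reachable: 43 (grid has 44 open cells total)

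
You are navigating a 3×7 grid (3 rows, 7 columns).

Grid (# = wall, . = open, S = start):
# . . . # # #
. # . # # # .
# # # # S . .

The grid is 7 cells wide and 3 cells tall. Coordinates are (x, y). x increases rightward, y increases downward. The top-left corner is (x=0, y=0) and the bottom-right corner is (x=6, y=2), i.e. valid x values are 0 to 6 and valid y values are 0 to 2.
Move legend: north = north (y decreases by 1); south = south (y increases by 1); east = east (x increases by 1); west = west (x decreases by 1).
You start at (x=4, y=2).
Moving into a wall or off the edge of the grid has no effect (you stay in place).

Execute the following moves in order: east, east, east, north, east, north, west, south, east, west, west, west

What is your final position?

Start: (x=4, y=2)
  east (east): (x=4, y=2) -> (x=5, y=2)
  east (east): (x=5, y=2) -> (x=6, y=2)
  east (east): blocked, stay at (x=6, y=2)
  north (north): (x=6, y=2) -> (x=6, y=1)
  east (east): blocked, stay at (x=6, y=1)
  north (north): blocked, stay at (x=6, y=1)
  west (west): blocked, stay at (x=6, y=1)
  south (south): (x=6, y=1) -> (x=6, y=2)
  east (east): blocked, stay at (x=6, y=2)
  west (west): (x=6, y=2) -> (x=5, y=2)
  west (west): (x=5, y=2) -> (x=4, y=2)
  west (west): blocked, stay at (x=4, y=2)
Final: (x=4, y=2)

Answer: Final position: (x=4, y=2)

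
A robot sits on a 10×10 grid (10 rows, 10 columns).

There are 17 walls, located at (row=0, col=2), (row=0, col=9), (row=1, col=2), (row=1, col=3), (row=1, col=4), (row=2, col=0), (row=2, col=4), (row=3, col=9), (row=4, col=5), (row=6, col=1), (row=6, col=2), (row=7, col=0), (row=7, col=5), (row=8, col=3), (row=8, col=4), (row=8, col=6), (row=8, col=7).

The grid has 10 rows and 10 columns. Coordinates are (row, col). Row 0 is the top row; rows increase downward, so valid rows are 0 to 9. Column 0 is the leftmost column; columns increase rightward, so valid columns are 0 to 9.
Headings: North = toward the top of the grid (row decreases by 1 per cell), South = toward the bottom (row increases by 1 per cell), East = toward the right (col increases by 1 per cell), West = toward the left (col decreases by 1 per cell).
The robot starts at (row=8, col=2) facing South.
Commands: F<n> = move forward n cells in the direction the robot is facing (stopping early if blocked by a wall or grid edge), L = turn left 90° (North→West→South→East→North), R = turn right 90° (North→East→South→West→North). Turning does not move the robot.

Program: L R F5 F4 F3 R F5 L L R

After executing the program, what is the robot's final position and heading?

Start: (row=8, col=2), facing South
  L: turn left, now facing East
  R: turn right, now facing South
  F5: move forward 1/5 (blocked), now at (row=9, col=2)
  F4: move forward 0/4 (blocked), now at (row=9, col=2)
  F3: move forward 0/3 (blocked), now at (row=9, col=2)
  R: turn right, now facing West
  F5: move forward 2/5 (blocked), now at (row=9, col=0)
  L: turn left, now facing South
  L: turn left, now facing East
  R: turn right, now facing South
Final: (row=9, col=0), facing South

Answer: Final position: (row=9, col=0), facing South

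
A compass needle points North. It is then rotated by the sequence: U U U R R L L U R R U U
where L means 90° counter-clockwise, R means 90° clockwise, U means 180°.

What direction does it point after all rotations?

Answer: Final heading: South

Derivation:
Start: North
  U (U-turn (180°)) -> South
  U (U-turn (180°)) -> North
  U (U-turn (180°)) -> South
  R (right (90° clockwise)) -> West
  R (right (90° clockwise)) -> North
  L (left (90° counter-clockwise)) -> West
  L (left (90° counter-clockwise)) -> South
  U (U-turn (180°)) -> North
  R (right (90° clockwise)) -> East
  R (right (90° clockwise)) -> South
  U (U-turn (180°)) -> North
  U (U-turn (180°)) -> South
Final: South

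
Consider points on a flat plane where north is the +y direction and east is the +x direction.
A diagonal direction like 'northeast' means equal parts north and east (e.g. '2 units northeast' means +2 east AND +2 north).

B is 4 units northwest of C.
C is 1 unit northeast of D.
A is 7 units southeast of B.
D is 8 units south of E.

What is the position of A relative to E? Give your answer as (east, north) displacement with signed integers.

Place E at the origin (east=0, north=0).
  D is 8 units south of E: delta (east=+0, north=-8); D at (east=0, north=-8).
  C is 1 unit northeast of D: delta (east=+1, north=+1); C at (east=1, north=-7).
  B is 4 units northwest of C: delta (east=-4, north=+4); B at (east=-3, north=-3).
  A is 7 units southeast of B: delta (east=+7, north=-7); A at (east=4, north=-10).
Therefore A relative to E: (east=4, north=-10).

Answer: A is at (east=4, north=-10) relative to E.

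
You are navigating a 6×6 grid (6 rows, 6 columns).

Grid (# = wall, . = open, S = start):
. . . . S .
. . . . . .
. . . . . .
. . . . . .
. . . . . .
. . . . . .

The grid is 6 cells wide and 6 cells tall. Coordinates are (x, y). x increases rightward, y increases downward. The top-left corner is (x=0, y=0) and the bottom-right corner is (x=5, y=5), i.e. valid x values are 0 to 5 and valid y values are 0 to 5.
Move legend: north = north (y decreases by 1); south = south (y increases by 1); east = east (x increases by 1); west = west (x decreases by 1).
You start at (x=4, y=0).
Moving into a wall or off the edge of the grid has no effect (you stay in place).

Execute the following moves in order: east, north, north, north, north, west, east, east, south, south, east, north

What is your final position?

Answer: Final position: (x=5, y=1)

Derivation:
Start: (x=4, y=0)
  east (east): (x=4, y=0) -> (x=5, y=0)
  [×4]north (north): blocked, stay at (x=5, y=0)
  west (west): (x=5, y=0) -> (x=4, y=0)
  east (east): (x=4, y=0) -> (x=5, y=0)
  east (east): blocked, stay at (x=5, y=0)
  south (south): (x=5, y=0) -> (x=5, y=1)
  south (south): (x=5, y=1) -> (x=5, y=2)
  east (east): blocked, stay at (x=5, y=2)
  north (north): (x=5, y=2) -> (x=5, y=1)
Final: (x=5, y=1)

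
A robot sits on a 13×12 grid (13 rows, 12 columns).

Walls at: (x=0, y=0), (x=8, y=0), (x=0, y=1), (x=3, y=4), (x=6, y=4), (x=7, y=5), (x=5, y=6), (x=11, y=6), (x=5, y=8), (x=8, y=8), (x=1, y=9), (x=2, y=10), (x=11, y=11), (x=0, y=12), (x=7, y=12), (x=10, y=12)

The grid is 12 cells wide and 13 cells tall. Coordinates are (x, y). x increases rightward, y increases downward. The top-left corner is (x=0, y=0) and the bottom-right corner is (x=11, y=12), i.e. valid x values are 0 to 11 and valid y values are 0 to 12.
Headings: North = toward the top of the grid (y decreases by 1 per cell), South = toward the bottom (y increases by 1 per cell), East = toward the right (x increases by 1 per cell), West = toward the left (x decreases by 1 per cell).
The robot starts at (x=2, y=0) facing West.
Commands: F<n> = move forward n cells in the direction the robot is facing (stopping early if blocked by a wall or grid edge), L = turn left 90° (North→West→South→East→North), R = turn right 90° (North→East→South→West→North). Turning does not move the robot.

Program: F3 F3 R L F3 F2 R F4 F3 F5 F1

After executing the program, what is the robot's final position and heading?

Start: (x=2, y=0), facing West
  F3: move forward 1/3 (blocked), now at (x=1, y=0)
  F3: move forward 0/3 (blocked), now at (x=1, y=0)
  R: turn right, now facing North
  L: turn left, now facing West
  F3: move forward 0/3 (blocked), now at (x=1, y=0)
  F2: move forward 0/2 (blocked), now at (x=1, y=0)
  R: turn right, now facing North
  F4: move forward 0/4 (blocked), now at (x=1, y=0)
  F3: move forward 0/3 (blocked), now at (x=1, y=0)
  F5: move forward 0/5 (blocked), now at (x=1, y=0)
  F1: move forward 0/1 (blocked), now at (x=1, y=0)
Final: (x=1, y=0), facing North

Answer: Final position: (x=1, y=0), facing North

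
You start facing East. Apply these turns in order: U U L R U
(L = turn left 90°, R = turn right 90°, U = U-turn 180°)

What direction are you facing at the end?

Answer: Final heading: West

Derivation:
Start: East
  U (U-turn (180°)) -> West
  U (U-turn (180°)) -> East
  L (left (90° counter-clockwise)) -> North
  R (right (90° clockwise)) -> East
  U (U-turn (180°)) -> West
Final: West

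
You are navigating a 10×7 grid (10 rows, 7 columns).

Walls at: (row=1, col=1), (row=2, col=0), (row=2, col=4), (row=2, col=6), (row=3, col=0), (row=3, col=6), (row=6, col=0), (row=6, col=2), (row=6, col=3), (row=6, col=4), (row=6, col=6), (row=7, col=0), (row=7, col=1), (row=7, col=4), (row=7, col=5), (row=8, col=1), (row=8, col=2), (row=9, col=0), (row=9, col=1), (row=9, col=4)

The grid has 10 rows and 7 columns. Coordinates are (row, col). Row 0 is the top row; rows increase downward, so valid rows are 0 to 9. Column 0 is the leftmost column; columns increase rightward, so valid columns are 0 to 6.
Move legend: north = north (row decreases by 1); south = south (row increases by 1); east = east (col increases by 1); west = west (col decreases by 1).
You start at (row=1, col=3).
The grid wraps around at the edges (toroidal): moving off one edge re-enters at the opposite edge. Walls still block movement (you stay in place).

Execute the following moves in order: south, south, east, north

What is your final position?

Start: (row=1, col=3)
  south (south): (row=1, col=3) -> (row=2, col=3)
  south (south): (row=2, col=3) -> (row=3, col=3)
  east (east): (row=3, col=3) -> (row=3, col=4)
  north (north): blocked, stay at (row=3, col=4)
Final: (row=3, col=4)

Answer: Final position: (row=3, col=4)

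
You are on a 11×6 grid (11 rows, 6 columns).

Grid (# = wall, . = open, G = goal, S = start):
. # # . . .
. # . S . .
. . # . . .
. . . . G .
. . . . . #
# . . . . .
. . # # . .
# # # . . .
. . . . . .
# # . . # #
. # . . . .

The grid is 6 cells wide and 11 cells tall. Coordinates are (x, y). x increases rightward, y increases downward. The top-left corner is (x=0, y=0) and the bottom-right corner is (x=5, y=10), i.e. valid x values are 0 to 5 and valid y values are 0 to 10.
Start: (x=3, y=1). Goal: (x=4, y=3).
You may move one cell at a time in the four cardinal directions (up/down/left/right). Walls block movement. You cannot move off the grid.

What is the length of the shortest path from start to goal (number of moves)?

BFS from (x=3, y=1) until reaching (x=4, y=3):
  Distance 0: (x=3, y=1)
  Distance 1: (x=3, y=0), (x=2, y=1), (x=4, y=1), (x=3, y=2)
  Distance 2: (x=4, y=0), (x=5, y=1), (x=4, y=2), (x=3, y=3)
  Distance 3: (x=5, y=0), (x=5, y=2), (x=2, y=3), (x=4, y=3), (x=3, y=4)  <- goal reached here
One shortest path (3 moves): (x=3, y=1) -> (x=4, y=1) -> (x=4, y=2) -> (x=4, y=3)

Answer: Shortest path length: 3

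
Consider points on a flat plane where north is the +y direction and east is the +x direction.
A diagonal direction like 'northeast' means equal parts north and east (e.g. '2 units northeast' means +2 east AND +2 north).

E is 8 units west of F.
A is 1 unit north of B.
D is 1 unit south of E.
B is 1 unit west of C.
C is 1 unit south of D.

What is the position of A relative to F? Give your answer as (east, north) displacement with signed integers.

Answer: A is at (east=-9, north=-1) relative to F.

Derivation:
Place F at the origin (east=0, north=0).
  E is 8 units west of F: delta (east=-8, north=+0); E at (east=-8, north=0).
  D is 1 unit south of E: delta (east=+0, north=-1); D at (east=-8, north=-1).
  C is 1 unit south of D: delta (east=+0, north=-1); C at (east=-8, north=-2).
  B is 1 unit west of C: delta (east=-1, north=+0); B at (east=-9, north=-2).
  A is 1 unit north of B: delta (east=+0, north=+1); A at (east=-9, north=-1).
Therefore A relative to F: (east=-9, north=-1).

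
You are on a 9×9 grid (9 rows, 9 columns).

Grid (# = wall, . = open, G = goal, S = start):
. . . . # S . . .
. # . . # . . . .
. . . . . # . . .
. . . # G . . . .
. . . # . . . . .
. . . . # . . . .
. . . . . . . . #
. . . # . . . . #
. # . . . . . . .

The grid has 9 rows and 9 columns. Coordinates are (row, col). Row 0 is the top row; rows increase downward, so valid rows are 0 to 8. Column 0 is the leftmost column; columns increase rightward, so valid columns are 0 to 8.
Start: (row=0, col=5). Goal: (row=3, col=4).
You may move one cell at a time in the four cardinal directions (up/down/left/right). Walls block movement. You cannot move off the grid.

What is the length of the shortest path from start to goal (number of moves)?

BFS from (row=0, col=5) until reaching (row=3, col=4):
  Distance 0: (row=0, col=5)
  Distance 1: (row=0, col=6), (row=1, col=5)
  Distance 2: (row=0, col=7), (row=1, col=6)
  Distance 3: (row=0, col=8), (row=1, col=7), (row=2, col=6)
  Distance 4: (row=1, col=8), (row=2, col=7), (row=3, col=6)
  Distance 5: (row=2, col=8), (row=3, col=5), (row=3, col=7), (row=4, col=6)
  Distance 6: (row=3, col=4), (row=3, col=8), (row=4, col=5), (row=4, col=7), (row=5, col=6)  <- goal reached here
One shortest path (6 moves): (row=0, col=5) -> (row=0, col=6) -> (row=1, col=6) -> (row=2, col=6) -> (row=3, col=6) -> (row=3, col=5) -> (row=3, col=4)

Answer: Shortest path length: 6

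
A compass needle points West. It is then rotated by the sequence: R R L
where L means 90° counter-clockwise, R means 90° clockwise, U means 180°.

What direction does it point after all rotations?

Start: West
  R (right (90° clockwise)) -> North
  R (right (90° clockwise)) -> East
  L (left (90° counter-clockwise)) -> North
Final: North

Answer: Final heading: North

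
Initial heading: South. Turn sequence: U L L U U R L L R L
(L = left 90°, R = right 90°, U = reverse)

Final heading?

Answer: Final heading: East

Derivation:
Start: South
  U (U-turn (180°)) -> North
  L (left (90° counter-clockwise)) -> West
  L (left (90° counter-clockwise)) -> South
  U (U-turn (180°)) -> North
  U (U-turn (180°)) -> South
  R (right (90° clockwise)) -> West
  L (left (90° counter-clockwise)) -> South
  L (left (90° counter-clockwise)) -> East
  R (right (90° clockwise)) -> South
  L (left (90° counter-clockwise)) -> East
Final: East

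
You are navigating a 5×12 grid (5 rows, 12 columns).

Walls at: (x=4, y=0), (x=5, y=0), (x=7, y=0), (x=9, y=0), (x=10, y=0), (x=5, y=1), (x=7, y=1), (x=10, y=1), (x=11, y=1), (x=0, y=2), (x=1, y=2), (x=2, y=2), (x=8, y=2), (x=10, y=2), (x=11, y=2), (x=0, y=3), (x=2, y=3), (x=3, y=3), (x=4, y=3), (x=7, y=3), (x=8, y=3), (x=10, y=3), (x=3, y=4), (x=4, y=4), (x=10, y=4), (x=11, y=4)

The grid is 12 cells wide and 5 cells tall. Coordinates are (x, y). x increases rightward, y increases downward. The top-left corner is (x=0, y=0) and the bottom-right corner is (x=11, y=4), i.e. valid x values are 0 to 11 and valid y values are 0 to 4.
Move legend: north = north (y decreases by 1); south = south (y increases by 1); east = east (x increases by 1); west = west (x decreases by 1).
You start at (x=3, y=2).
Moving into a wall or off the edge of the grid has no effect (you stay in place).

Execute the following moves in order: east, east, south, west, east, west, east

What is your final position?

Start: (x=3, y=2)
  east (east): (x=3, y=2) -> (x=4, y=2)
  east (east): (x=4, y=2) -> (x=5, y=2)
  south (south): (x=5, y=2) -> (x=5, y=3)
  west (west): blocked, stay at (x=5, y=3)
  east (east): (x=5, y=3) -> (x=6, y=3)
  west (west): (x=6, y=3) -> (x=5, y=3)
  east (east): (x=5, y=3) -> (x=6, y=3)
Final: (x=6, y=3)

Answer: Final position: (x=6, y=3)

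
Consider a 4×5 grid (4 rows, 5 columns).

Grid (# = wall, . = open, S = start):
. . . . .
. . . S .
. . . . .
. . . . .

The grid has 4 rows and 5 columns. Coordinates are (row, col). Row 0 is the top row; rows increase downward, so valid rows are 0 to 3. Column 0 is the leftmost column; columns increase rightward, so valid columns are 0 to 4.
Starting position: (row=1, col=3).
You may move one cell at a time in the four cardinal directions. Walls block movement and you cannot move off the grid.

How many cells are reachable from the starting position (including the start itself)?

Answer: Reachable cells: 20

Derivation:
BFS flood-fill from (row=1, col=3):
  Distance 0: (row=1, col=3)
  Distance 1: (row=0, col=3), (row=1, col=2), (row=1, col=4), (row=2, col=3)
  Distance 2: (row=0, col=2), (row=0, col=4), (row=1, col=1), (row=2, col=2), (row=2, col=4), (row=3, col=3)
  Distance 3: (row=0, col=1), (row=1, col=0), (row=2, col=1), (row=3, col=2), (row=3, col=4)
  Distance 4: (row=0, col=0), (row=2, col=0), (row=3, col=1)
  Distance 5: (row=3, col=0)
Total reachable: 20 (grid has 20 open cells total)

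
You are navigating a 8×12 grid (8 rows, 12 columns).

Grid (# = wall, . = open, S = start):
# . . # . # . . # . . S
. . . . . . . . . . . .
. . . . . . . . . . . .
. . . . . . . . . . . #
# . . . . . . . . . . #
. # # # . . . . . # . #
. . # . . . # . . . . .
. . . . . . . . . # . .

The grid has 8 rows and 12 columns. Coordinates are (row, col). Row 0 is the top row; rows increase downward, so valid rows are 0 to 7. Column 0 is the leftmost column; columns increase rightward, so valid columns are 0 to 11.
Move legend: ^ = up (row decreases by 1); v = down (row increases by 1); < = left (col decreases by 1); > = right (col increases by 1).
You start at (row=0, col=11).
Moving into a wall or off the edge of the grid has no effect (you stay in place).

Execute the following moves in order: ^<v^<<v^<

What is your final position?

Answer: Final position: (row=0, col=9)

Derivation:
Start: (row=0, col=11)
  ^ (up): blocked, stay at (row=0, col=11)
  < (left): (row=0, col=11) -> (row=0, col=10)
  v (down): (row=0, col=10) -> (row=1, col=10)
  ^ (up): (row=1, col=10) -> (row=0, col=10)
  < (left): (row=0, col=10) -> (row=0, col=9)
  < (left): blocked, stay at (row=0, col=9)
  v (down): (row=0, col=9) -> (row=1, col=9)
  ^ (up): (row=1, col=9) -> (row=0, col=9)
  < (left): blocked, stay at (row=0, col=9)
Final: (row=0, col=9)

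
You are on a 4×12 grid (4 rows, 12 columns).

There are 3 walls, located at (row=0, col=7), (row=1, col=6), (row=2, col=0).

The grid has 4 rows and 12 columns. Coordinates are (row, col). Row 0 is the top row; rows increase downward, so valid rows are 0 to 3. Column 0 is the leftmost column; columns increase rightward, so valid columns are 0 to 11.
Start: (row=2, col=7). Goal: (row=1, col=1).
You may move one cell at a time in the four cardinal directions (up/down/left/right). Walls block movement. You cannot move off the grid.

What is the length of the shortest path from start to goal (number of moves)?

Answer: Shortest path length: 7

Derivation:
BFS from (row=2, col=7) until reaching (row=1, col=1):
  Distance 0: (row=2, col=7)
  Distance 1: (row=1, col=7), (row=2, col=6), (row=2, col=8), (row=3, col=7)
  Distance 2: (row=1, col=8), (row=2, col=5), (row=2, col=9), (row=3, col=6), (row=3, col=8)
  Distance 3: (row=0, col=8), (row=1, col=5), (row=1, col=9), (row=2, col=4), (row=2, col=10), (row=3, col=5), (row=3, col=9)
  Distance 4: (row=0, col=5), (row=0, col=9), (row=1, col=4), (row=1, col=10), (row=2, col=3), (row=2, col=11), (row=3, col=4), (row=3, col=10)
  Distance 5: (row=0, col=4), (row=0, col=6), (row=0, col=10), (row=1, col=3), (row=1, col=11), (row=2, col=2), (row=3, col=3), (row=3, col=11)
  Distance 6: (row=0, col=3), (row=0, col=11), (row=1, col=2), (row=2, col=1), (row=3, col=2)
  Distance 7: (row=0, col=2), (row=1, col=1), (row=3, col=1)  <- goal reached here
One shortest path (7 moves): (row=2, col=7) -> (row=2, col=6) -> (row=2, col=5) -> (row=2, col=4) -> (row=2, col=3) -> (row=2, col=2) -> (row=2, col=1) -> (row=1, col=1)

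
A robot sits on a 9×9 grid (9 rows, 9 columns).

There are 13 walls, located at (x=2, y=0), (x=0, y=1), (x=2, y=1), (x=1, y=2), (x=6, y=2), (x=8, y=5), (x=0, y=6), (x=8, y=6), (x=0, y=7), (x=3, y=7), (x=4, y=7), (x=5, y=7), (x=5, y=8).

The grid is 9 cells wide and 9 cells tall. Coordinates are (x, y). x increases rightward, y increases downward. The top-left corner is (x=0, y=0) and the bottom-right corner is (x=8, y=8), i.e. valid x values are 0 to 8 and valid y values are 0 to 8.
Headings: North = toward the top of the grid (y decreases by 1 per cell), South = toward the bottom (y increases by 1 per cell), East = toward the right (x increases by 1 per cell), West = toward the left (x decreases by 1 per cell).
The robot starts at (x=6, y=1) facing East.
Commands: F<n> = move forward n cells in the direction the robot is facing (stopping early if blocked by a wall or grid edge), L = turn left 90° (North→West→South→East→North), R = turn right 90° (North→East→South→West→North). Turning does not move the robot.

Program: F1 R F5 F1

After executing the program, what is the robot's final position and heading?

Answer: Final position: (x=7, y=7), facing South

Derivation:
Start: (x=6, y=1), facing East
  F1: move forward 1, now at (x=7, y=1)
  R: turn right, now facing South
  F5: move forward 5, now at (x=7, y=6)
  F1: move forward 1, now at (x=7, y=7)
Final: (x=7, y=7), facing South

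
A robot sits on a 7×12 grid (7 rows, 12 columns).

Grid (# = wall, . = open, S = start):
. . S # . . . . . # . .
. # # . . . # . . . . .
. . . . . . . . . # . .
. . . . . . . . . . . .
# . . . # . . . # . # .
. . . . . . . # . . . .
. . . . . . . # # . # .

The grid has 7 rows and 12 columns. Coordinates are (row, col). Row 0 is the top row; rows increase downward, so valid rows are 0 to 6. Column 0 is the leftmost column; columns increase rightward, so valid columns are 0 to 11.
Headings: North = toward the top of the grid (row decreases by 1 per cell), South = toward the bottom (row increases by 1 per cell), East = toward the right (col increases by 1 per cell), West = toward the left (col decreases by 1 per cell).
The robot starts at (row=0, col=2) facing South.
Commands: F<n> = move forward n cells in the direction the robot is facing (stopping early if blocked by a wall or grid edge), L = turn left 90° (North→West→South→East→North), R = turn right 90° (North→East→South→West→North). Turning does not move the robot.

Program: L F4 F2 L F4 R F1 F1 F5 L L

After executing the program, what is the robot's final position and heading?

Start: (row=0, col=2), facing South
  L: turn left, now facing East
  F4: move forward 0/4 (blocked), now at (row=0, col=2)
  F2: move forward 0/2 (blocked), now at (row=0, col=2)
  L: turn left, now facing North
  F4: move forward 0/4 (blocked), now at (row=0, col=2)
  R: turn right, now facing East
  F1: move forward 0/1 (blocked), now at (row=0, col=2)
  F1: move forward 0/1 (blocked), now at (row=0, col=2)
  F5: move forward 0/5 (blocked), now at (row=0, col=2)
  L: turn left, now facing North
  L: turn left, now facing West
Final: (row=0, col=2), facing West

Answer: Final position: (row=0, col=2), facing West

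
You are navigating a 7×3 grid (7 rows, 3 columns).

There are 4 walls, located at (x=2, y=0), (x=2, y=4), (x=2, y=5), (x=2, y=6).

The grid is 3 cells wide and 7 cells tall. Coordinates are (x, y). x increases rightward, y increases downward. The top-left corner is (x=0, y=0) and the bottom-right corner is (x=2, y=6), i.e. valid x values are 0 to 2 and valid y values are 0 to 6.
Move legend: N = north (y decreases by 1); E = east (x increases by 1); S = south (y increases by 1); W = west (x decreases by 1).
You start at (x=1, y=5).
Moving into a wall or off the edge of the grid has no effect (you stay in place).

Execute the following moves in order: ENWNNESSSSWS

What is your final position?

Start: (x=1, y=5)
  E (east): blocked, stay at (x=1, y=5)
  N (north): (x=1, y=5) -> (x=1, y=4)
  W (west): (x=1, y=4) -> (x=0, y=4)
  N (north): (x=0, y=4) -> (x=0, y=3)
  N (north): (x=0, y=3) -> (x=0, y=2)
  E (east): (x=0, y=2) -> (x=1, y=2)
  S (south): (x=1, y=2) -> (x=1, y=3)
  S (south): (x=1, y=3) -> (x=1, y=4)
  S (south): (x=1, y=4) -> (x=1, y=5)
  S (south): (x=1, y=5) -> (x=1, y=6)
  W (west): (x=1, y=6) -> (x=0, y=6)
  S (south): blocked, stay at (x=0, y=6)
Final: (x=0, y=6)

Answer: Final position: (x=0, y=6)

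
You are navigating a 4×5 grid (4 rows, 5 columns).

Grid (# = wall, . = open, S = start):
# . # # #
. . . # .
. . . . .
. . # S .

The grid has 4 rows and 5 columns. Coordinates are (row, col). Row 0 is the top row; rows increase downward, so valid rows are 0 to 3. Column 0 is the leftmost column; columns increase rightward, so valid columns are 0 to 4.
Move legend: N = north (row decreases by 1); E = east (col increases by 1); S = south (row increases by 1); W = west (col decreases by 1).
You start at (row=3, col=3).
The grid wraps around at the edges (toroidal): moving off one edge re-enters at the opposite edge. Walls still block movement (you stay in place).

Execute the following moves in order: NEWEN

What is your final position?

Answer: Final position: (row=1, col=4)

Derivation:
Start: (row=3, col=3)
  N (north): (row=3, col=3) -> (row=2, col=3)
  E (east): (row=2, col=3) -> (row=2, col=4)
  W (west): (row=2, col=4) -> (row=2, col=3)
  E (east): (row=2, col=3) -> (row=2, col=4)
  N (north): (row=2, col=4) -> (row=1, col=4)
Final: (row=1, col=4)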